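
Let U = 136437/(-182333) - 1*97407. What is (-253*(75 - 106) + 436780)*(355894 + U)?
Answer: 20955337085332282/182333 ≈ 1.1493e+11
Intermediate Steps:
U = -17760646968/182333 (U = 136437*(-1/182333) - 97407 = -136437/182333 - 97407 = -17760646968/182333 ≈ -97408.)
(-253*(75 - 106) + 436780)*(355894 + U) = (-253*(75 - 106) + 436780)*(355894 - 17760646968/182333) = (-253*(-31) + 436780)*(47130573734/182333) = (7843 + 436780)*(47130573734/182333) = 444623*(47130573734/182333) = 20955337085332282/182333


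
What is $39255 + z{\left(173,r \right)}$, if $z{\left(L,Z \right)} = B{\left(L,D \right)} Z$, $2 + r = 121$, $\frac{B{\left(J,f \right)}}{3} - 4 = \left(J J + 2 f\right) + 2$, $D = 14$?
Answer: $10736046$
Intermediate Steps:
$B{\left(J,f \right)} = 18 + 3 J^{2} + 6 f$ ($B{\left(J,f \right)} = 12 + 3 \left(\left(J J + 2 f\right) + 2\right) = 12 + 3 \left(\left(J^{2} + 2 f\right) + 2\right) = 12 + 3 \left(2 + J^{2} + 2 f\right) = 12 + \left(6 + 3 J^{2} + 6 f\right) = 18 + 3 J^{2} + 6 f$)
$r = 119$ ($r = -2 + 121 = 119$)
$z{\left(L,Z \right)} = Z \left(102 + 3 L^{2}\right)$ ($z{\left(L,Z \right)} = \left(18 + 3 L^{2} + 6 \cdot 14\right) Z = \left(18 + 3 L^{2} + 84\right) Z = \left(102 + 3 L^{2}\right) Z = Z \left(102 + 3 L^{2}\right)$)
$39255 + z{\left(173,r \right)} = 39255 + 3 \cdot 119 \left(34 + 173^{2}\right) = 39255 + 3 \cdot 119 \left(34 + 29929\right) = 39255 + 3 \cdot 119 \cdot 29963 = 39255 + 10696791 = 10736046$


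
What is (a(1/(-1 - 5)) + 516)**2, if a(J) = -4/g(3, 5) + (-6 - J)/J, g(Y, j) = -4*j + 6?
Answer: 14891881/49 ≈ 3.0392e+5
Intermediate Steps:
g(Y, j) = 6 - 4*j
a(J) = 2/7 + (-6 - J)/J (a(J) = -4/(6 - 4*5) + (-6 - J)/J = -4/(6 - 20) + (-6 - J)/J = -4/(-14) + (-6 - J)/J = -4*(-1/14) + (-6 - J)/J = 2/7 + (-6 - J)/J)
(a(1/(-1 - 5)) + 516)**2 = ((-5/7 - 6/(1/(-1 - 5))) + 516)**2 = ((-5/7 - 6/(1/(-6))) + 516)**2 = ((-5/7 - 6/(-1/6)) + 516)**2 = ((-5/7 - 6*(-6)) + 516)**2 = ((-5/7 + 36) + 516)**2 = (247/7 + 516)**2 = (3859/7)**2 = 14891881/49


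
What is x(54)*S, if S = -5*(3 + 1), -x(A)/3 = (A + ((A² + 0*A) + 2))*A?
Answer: 9629280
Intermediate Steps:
x(A) = -3*A*(2 + A + A²) (x(A) = -3*(A + ((A² + 0*A) + 2))*A = -3*(A + ((A² + 0) + 2))*A = -3*(A + (A² + 2))*A = -3*(A + (2 + A²))*A = -3*(2 + A + A²)*A = -3*A*(2 + A + A²))
S = -20 (S = -5*4 = -20)
x(54)*S = -3*54*(2 + 54 + 54²)*(-20) = -3*54*(2 + 54 + 2916)*(-20) = -3*54*2972*(-20) = -481464*(-20) = 9629280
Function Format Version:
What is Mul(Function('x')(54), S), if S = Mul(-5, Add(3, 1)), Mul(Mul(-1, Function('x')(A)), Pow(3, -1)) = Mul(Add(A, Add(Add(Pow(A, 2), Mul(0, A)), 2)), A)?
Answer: 9629280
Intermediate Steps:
Function('x')(A) = Mul(-3, A, Add(2, A, Pow(A, 2))) (Function('x')(A) = Mul(-3, Mul(Add(A, Add(Add(Pow(A, 2), Mul(0, A)), 2)), A)) = Mul(-3, Mul(Add(A, Add(Add(Pow(A, 2), 0), 2)), A)) = Mul(-3, Mul(Add(A, Add(Pow(A, 2), 2)), A)) = Mul(-3, Mul(Add(A, Add(2, Pow(A, 2))), A)) = Mul(-3, Mul(Add(2, A, Pow(A, 2)), A)) = Mul(-3, Mul(A, Add(2, A, Pow(A, 2)))) = Mul(-3, A, Add(2, A, Pow(A, 2))))
S = -20 (S = Mul(-5, 4) = -20)
Mul(Function('x')(54), S) = Mul(Mul(-3, 54, Add(2, 54, Pow(54, 2))), -20) = Mul(Mul(-3, 54, Add(2, 54, 2916)), -20) = Mul(Mul(-3, 54, 2972), -20) = Mul(-481464, -20) = 9629280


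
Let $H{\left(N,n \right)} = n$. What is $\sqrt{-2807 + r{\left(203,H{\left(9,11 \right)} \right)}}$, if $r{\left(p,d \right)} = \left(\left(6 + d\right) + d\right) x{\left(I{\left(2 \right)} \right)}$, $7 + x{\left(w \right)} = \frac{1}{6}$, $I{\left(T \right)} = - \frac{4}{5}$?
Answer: $\frac{i \sqrt{26985}}{3} \approx 54.757 i$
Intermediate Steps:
$I{\left(T \right)} = - \frac{4}{5}$ ($I{\left(T \right)} = \left(-4\right) \frac{1}{5} = - \frac{4}{5}$)
$x{\left(w \right)} = - \frac{41}{6}$ ($x{\left(w \right)} = -7 + \frac{1}{6} = - \frac{41}{6}$)
$r{\left(p,d \right)} = -41 - \frac{41 d}{3}$ ($r{\left(p,d \right)} = \left(\left(6 + d\right) + d\right) \left(- \frac{41}{6}\right) = \left(6 + 2 d\right) \left(- \frac{41}{6}\right) = -41 - \frac{41 d}{3}$)
$\sqrt{-2807 + r{\left(203,H{\left(9,11 \right)} \right)}} = \sqrt{-2807 - \frac{574}{3}} = \sqrt{- \frac{8995}{3}} = \frac{i \sqrt{26985}}{3}$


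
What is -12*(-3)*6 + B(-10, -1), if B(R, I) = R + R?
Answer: 196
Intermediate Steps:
B(R, I) = 2*R
-12*(-3)*6 + B(-10, -1) = -12*(-3)*6 + 2*(-10) = 36*6 - 20 = 216 - 20 = 196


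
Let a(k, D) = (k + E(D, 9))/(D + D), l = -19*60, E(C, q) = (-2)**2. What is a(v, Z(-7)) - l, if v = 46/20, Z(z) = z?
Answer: 22791/20 ≈ 1139.6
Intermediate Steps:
E(C, q) = 4
v = 23/10 (v = 46*(1/20) = 23/10 ≈ 2.3000)
l = -1140
a(k, D) = (4 + k)/(2*D) (a(k, D) = (k + 4)/(D + D) = (4 + k)/((2*D)) = (4 + k)*(1/(2*D)) = (4 + k)/(2*D))
a(v, Z(-7)) - l = (1/2)*(4 + 23/10)/(-7) - 1*(-1140) = (1/2)*(-1/7)*(63/10) + 1140 = -9/20 + 1140 = 22791/20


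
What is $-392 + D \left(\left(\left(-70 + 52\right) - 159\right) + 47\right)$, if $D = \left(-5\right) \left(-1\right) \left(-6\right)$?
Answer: $3508$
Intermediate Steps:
$D = -30$ ($D = 5 \left(-6\right) = -30$)
$-392 + D \left(\left(\left(-70 + 52\right) - 159\right) + 47\right) = -392 - 30 \left(\left(\left(-70 + 52\right) - 159\right) + 47\right) = -392 - 30 \left(\left(-18 - 159\right) + 47\right) = -392 - 30 \left(-177 + 47\right) = -392 - -3900 = -392 + 3900 = 3508$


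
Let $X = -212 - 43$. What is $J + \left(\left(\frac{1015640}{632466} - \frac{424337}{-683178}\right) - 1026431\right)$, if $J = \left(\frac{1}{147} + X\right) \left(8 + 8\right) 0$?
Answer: $- \frac{73917730403727271}{72014476158} \approx -1.0264 \cdot 10^{6}$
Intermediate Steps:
$X = -255$ ($X = -212 - 43 = -255$)
$J = 0$ ($J = \left(\frac{1}{147} - 255\right) \left(8 + 8\right) 0 = \left(\frac{1}{147} - 255\right) 16 \cdot 0 = \left(- \frac{37484}{147}\right) 0 = 0$)
$J + \left(\left(\frac{1015640}{632466} - \frac{424337}{-683178}\right) - 1026431\right) = 0 + \left(\left(\frac{1015640}{632466} - \frac{424337}{-683178}\right) - 1026431\right) = 0 + \left(\left(1015640 \cdot \frac{1}{632466} - - \frac{424337}{683178}\right) - 1026431\right) = 0 + \left(\left(\frac{507820}{316233} + \frac{424337}{683178}\right) - 1026431\right) = 0 + \left(\frac{160373604827}{72014476158} - 1026431\right) = 0 - \frac{73917730403727271}{72014476158} = - \frac{73917730403727271}{72014476158}$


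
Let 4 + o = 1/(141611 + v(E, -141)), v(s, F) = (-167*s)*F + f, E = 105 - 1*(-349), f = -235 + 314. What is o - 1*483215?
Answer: -5234241738131/10832028 ≈ -4.8322e+5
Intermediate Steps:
f = 79
E = 454 (E = 105 + 349 = 454)
v(s, F) = 79 - 167*F*s (v(s, F) = (-167*s)*F + 79 = -167*F*s + 79 = 79 - 167*F*s)
o = -43328111/10832028 (o = -4 + 1/(141611 + (79 - 167*(-141)*454)) = -4 + 1/(141611 + (79 + 10690338)) = -4 + 1/(141611 + 10690417) = -4 + 1/10832028 = -43328111/10832028 ≈ -4.0000)
o - 1*483215 = -43328111/10832028 - 1*483215 = -43328111/10832028 - 483215 = -5234241738131/10832028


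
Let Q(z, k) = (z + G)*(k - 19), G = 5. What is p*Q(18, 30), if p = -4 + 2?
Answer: -506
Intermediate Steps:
Q(z, k) = (-19 + k)*(5 + z) (Q(z, k) = (z + 5)*(k - 19) = (5 + z)*(-19 + k) = (-19 + k)*(5 + z))
p = -2
p*Q(18, 30) = -2*(-95 - 19*18 + 5*30 + 30*18) = -2*(-95 - 342 + 150 + 540) = -2*253 = -506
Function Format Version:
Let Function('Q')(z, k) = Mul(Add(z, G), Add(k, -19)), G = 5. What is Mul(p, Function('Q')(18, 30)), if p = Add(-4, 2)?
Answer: -506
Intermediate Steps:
Function('Q')(z, k) = Mul(Add(-19, k), Add(5, z)) (Function('Q')(z, k) = Mul(Add(z, 5), Add(k, -19)) = Mul(Add(5, z), Add(-19, k)) = Mul(Add(-19, k), Add(5, z)))
p = -2
Mul(p, Function('Q')(18, 30)) = Mul(-2, Add(-95, Mul(-19, 18), Mul(5, 30), Mul(30, 18))) = Mul(-2, Add(-95, -342, 150, 540)) = Mul(-2, 253) = -506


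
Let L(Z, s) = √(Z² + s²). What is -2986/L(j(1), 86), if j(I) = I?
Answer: -2986*√7397/7397 ≈ -34.719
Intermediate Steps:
-2986/L(j(1), 86) = -2986/√(1² + 86²) = -2986/√(1 + 7396) = -2986*√7397/7397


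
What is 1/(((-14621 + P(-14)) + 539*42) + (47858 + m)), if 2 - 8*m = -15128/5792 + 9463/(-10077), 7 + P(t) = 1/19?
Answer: 1108953696/61955852922097 ≈ 1.7899e-5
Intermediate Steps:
P(t) = -132/19 (P(t) = -7 + 1/19 = -132/19)
m = 40498315/58365984 (m = ¼ - (-15128/5792 + 9463/(-10077))/8 = ¼ - (-15128*1/5792 + 9463*(-1/10077))/8 = ¼ - (-1891/724 - 9463/10077)/8 = ¼ - ⅛*(-25906819/7295748) = ¼ + 25906819/58365984 = 40498315/58365984 ≈ 0.69387)
1/(((-14621 + P(-14)) + 539*42) + (47858 + m)) = 1/(((-14621 - 132/19) + 539*42) + (47858 + 40498315/58365984)) = 1/((-277931/19 + 22638) + 2793319760587/58365984) = 1/(152191/19 + 2793319760587/58365984) = 1/(61955852922097/1108953696) = 1108953696/61955852922097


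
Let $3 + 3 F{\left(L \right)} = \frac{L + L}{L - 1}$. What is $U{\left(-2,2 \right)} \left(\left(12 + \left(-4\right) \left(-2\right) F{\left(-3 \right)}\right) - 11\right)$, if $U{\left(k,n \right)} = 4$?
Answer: $-12$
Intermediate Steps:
$F{\left(L \right)} = -1 + \frac{2 L}{3 \left(-1 + L\right)}$ ($F{\left(L \right)} = -1 + \frac{\left(L + L\right) \frac{1}{L - 1}}{3} = -1 + \frac{2 L \frac{1}{-1 + L}}{3} = -1 + \frac{2 L}{3 \left(-1 + L\right)}$)
$U{\left(-2,2 \right)} \left(\left(12 + \left(-4\right) \left(-2\right) F{\left(-3 \right)}\right) - 11\right) = 4 \left(\left(12 + \left(-4\right) \left(-2\right) \frac{3 - -3}{3 \left(-1 - 3\right)}\right) - 11\right) = 4 \left(\left(12 + 8 \frac{3 + 3}{3 \left(-4\right)}\right) - 11\right) = 4 \left(\left(12 + 8 \cdot \frac{1}{3} \left(- \frac{1}{4}\right) 6\right) - 11\right) = 4 \left(\left(12 + 8 \left(- \frac{1}{2}\right)\right) - 11\right) = 4 \left(\left(12 - 4\right) - 11\right) = 4 \left(8 - 11\right) = 4 \left(-3\right) = -12$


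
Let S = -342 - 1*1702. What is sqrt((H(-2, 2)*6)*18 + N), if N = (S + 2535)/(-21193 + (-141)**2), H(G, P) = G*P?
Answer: 5*I*sqrt(1860662)/328 ≈ 20.794*I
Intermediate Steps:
S = -2044 (S = -342 - 1702 = -2044)
N = -491/1312 (N = (-2044 + 2535)/(-21193 + (-141)**2) = 491/(-21193 + 19881) = 491/(-1312) = 491*(-1/1312) = -491/1312 ≈ -0.37424)
sqrt((H(-2, 2)*6)*18 + N) = sqrt((-2*2*6)*18 - 491/1312) = sqrt(-4*6*18 - 491/1312) = sqrt(-24*18 - 491/1312) = sqrt(-432 - 491/1312) = sqrt(-567275/1312) = 5*I*sqrt(1860662)/328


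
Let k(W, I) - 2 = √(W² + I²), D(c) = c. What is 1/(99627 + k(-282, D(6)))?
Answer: 99629/9925858081 - 6*√2210/9925858081 ≈ 1.0009e-5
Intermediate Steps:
k(W, I) = 2 + √(I² + W²) (k(W, I) = 2 + √(W² + I²) = 2 + √(I² + W²))
1/(99627 + k(-282, D(6))) = 1/(99627 + (2 + √(6² + (-282)²))) = 1/(99627 + (2 + √(36 + 79524))) = 1/(99627 + (2 + √79560)) = 1/(99627 + (2 + 6*√2210)) = 1/(99629 + 6*√2210)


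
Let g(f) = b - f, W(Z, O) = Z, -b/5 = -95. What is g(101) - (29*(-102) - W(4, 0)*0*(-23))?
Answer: 3332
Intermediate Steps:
b = 475 (b = -5*(-95) = 475)
g(f) = 475 - f
g(101) - (29*(-102) - W(4, 0)*0*(-23)) = (475 - 1*101) - (29*(-102) - 4*0*(-23)) = (475 - 101) - (-2958 - 0*(-23)) = 374 - (-2958 - 1*0) = 374 - (-2958 + 0) = 374 - 1*(-2958) = 374 + 2958 = 3332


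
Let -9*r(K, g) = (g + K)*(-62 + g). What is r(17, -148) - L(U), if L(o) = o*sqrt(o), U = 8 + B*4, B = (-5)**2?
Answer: -9170/3 - 648*sqrt(3) ≈ -4179.0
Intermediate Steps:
B = 25
U = 108 (U = 8 + 25*4 = 8 + 100 = 108)
r(K, g) = -(-62 + g)*(K + g)/9 (r(K, g) = -(g + K)*(-62 + g)/9 = -(K + g)*(-62 + g)/9 = -(-62 + g)*(K + g)/9)
L(o) = o**(3/2)
r(17, -148) - L(U) = (-1/9*(-148)**2 + (62/9)*17 + (62/9)*(-148) - 1/9*17*(-148)) - 108**(3/2) = (-1/9*21904 + 1054/9 - 9176/9 + 2516/9) - 648*sqrt(3) = (-21904/9 + 1054/9 - 9176/9 + 2516/9) - 648*sqrt(3) = -9170/3 - 648*sqrt(3)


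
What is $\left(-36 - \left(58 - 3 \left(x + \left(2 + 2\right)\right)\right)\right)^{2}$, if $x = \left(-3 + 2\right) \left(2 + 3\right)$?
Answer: $9409$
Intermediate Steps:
$x = -5$ ($x = \left(-1\right) 5 = -5$)
$\left(-36 - \left(58 - 3 \left(x + \left(2 + 2\right)\right)\right)\right)^{2} = \left(-36 - \left(58 - 3 \left(-5 + \left(2 + 2\right)\right)\right)\right)^{2} = \left(-36 - \left(58 - 3 \left(-5 + 4\right)\right)\right)^{2} = \left(-36 - \left(58 - -3\right)\right)^{2} = \left(-36 - 61\right)^{2} = \left(-97\right)^{2} = 9409$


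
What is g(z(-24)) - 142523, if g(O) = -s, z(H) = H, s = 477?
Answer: -143000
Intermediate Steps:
g(O) = -477 (g(O) = -1*477 = -477)
g(z(-24)) - 142523 = -477 - 142523 = -143000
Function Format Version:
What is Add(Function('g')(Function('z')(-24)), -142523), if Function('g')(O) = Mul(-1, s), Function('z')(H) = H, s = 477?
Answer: -143000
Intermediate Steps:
Function('g')(O) = -477 (Function('g')(O) = Mul(-1, 477) = -477)
Add(Function('g')(Function('z')(-24)), -142523) = Add(-477, -142523) = -143000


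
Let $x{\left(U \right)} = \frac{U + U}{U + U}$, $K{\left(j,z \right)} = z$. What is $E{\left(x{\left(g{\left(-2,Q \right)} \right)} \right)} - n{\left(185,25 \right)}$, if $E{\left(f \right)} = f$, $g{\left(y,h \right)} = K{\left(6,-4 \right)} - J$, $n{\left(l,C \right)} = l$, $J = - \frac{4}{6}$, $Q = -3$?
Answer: $-184$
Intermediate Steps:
$J = - \frac{2}{3}$ ($J = \left(-4\right) \frac{1}{6} = - \frac{2}{3} \approx -0.66667$)
$g{\left(y,h \right)} = - \frac{10}{3}$ ($g{\left(y,h \right)} = -4 - - \frac{2}{3} = -4 + \frac{2}{3} = - \frac{10}{3}$)
$x{\left(U \right)} = 1$ ($x{\left(U \right)} = \frac{2 U}{2 U} = 2 U \frac{1}{2 U} = 1$)
$E{\left(x{\left(g{\left(-2,Q \right)} \right)} \right)} - n{\left(185,25 \right)} = 1 - 185 = -184$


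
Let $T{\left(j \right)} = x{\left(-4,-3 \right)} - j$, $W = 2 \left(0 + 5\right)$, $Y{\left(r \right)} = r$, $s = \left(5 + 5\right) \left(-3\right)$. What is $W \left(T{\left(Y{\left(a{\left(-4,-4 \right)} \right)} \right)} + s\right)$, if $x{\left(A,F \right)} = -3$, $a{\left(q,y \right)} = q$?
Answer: $-290$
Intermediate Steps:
$s = -30$ ($s = 10 \left(-3\right) = -30$)
$W = 10$ ($W = 2 \cdot 5 = 10$)
$T{\left(j \right)} = -3 - j$
$W \left(T{\left(Y{\left(a{\left(-4,-4 \right)} \right)} \right)} + s\right) = 10 \left(\left(-3 - -4\right) - 30\right) = 10 \left(\left(-3 + 4\right) - 30\right) = 10 \left(1 - 30\right) = 10 \left(-29\right) = -290$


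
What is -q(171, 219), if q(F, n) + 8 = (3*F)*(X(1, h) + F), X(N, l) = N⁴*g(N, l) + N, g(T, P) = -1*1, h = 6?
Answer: -87715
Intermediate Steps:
g(T, P) = -1
X(N, l) = N - N⁴ (X(N, l) = N⁴*(-1) + N = -N⁴ + N = N - N⁴)
q(F, n) = -8 + 3*F² (q(F, n) = -8 + (3*F)*((1 - 1*1⁴) + F) = -8 + (3*F)*((1 - 1*1) + F) = -8 + (3*F)*((1 - 1) + F) = -8 + (3*F)*(0 + F) = -8 + (3*F)*F = -8 + 3*F²)
-q(171, 219) = -(-8 + 3*171²) = -(-8 + 3*29241) = -(-8 + 87723) = -1*87715 = -87715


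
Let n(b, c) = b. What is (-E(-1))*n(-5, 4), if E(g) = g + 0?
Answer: -5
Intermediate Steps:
E(g) = g
(-E(-1))*n(-5, 4) = -1*(-1)*(-5) = 1*(-5) = -5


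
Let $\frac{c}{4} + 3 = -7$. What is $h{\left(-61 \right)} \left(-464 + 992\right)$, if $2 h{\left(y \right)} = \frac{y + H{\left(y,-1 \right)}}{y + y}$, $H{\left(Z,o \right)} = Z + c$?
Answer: $\frac{21384}{61} \approx 350.56$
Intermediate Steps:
$c = -40$ ($c = -12 + 4 \left(-7\right) = -12 - 28 = -40$)
$H{\left(Z,o \right)} = -40 + Z$ ($H{\left(Z,o \right)} = Z - 40 = -40 + Z$)
$h{\left(y \right)} = \frac{-40 + 2 y}{4 y}$ ($h{\left(y \right)} = \frac{\left(y + \left(-40 + y\right)\right) \frac{1}{y + y}}{2} = \frac{\left(-40 + 2 y\right) \frac{1}{2 y}}{2} = \frac{\frac{1}{2} \frac{1}{y} \left(-40 + 2 y\right)}{2} = \frac{-40 + 2 y}{4 y}$)
$h{\left(-61 \right)} \left(-464 + 992\right) = \frac{-20 - 61}{2 \left(-61\right)} \left(-464 + 992\right) = \frac{1}{2} \left(- \frac{1}{61}\right) \left(-81\right) 528 = \frac{81}{122} \cdot 528 = \frac{21384}{61}$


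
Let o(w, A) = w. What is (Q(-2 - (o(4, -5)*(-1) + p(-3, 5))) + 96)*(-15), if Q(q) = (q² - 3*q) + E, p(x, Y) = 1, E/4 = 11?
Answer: -2070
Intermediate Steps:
E = 44 (E = 4*11 = 44)
Q(q) = 44 + q² - 3*q (Q(q) = (q² - 3*q) + 44 = 44 + q² - 3*q)
(Q(-2 - (o(4, -5)*(-1) + p(-3, 5))) + 96)*(-15) = ((44 + (-2 - (4*(-1) + 1))² - 3*(-2 - (4*(-1) + 1))) + 96)*(-15) = ((44 + (-2 - (-4 + 1))² - 3*(-2 - (-4 + 1))) + 96)*(-15) = ((44 + (-2 - 1*(-3))² - 3*(-2 - 1*(-3))) + 96)*(-15) = ((44 + (-2 + 3)² - 3*(-2 + 3)) + 96)*(-15) = ((44 + 1² - 3*1) + 96)*(-15) = ((44 + 1 - 3) + 96)*(-15) = (42 + 96)*(-15) = 138*(-15) = -2070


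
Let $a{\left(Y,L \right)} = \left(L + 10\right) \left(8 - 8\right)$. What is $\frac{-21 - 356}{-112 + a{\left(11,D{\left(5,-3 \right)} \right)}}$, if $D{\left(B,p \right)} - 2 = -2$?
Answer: $\frac{377}{112} \approx 3.3661$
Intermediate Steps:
$D{\left(B,p \right)} = 0$ ($D{\left(B,p \right)} = 2 - 2 = 0$)
$a{\left(Y,L \right)} = 0$ ($a{\left(Y,L \right)} = \left(10 + L\right) 0 = 0$)
$\frac{-21 - 356}{-112 + a{\left(11,D{\left(5,-3 \right)} \right)}} = \frac{-21 - 356}{-112 + 0} = - \frac{377}{-112} = \left(-377\right) \left(- \frac{1}{112}\right) = \frac{377}{112}$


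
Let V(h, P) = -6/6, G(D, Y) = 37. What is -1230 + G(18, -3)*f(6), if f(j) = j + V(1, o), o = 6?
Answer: -1045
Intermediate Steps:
V(h, P) = -1 (V(h, P) = -6*1/6 = -1)
f(j) = -1 + j (f(j) = j - 1 = -1 + j)
-1230 + G(18, -3)*f(6) = -1230 + 37*(-1 + 6) = -1230 + 37*5 = -1230 + 185 = -1045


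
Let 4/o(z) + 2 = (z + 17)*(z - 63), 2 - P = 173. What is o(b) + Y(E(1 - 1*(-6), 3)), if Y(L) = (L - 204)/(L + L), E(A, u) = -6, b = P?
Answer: 630599/36034 ≈ 17.500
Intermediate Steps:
P = -171 (P = 2 - 1*173 = 2 - 173 = -171)
b = -171
o(z) = 4/(-2 + (-63 + z)*(17 + z)) (o(z) = 4/(-2 + (z + 17)*(z - 63)) = 4/(-2 + (17 + z)*(-63 + z)) = 4/(-2 + (-63 + z)*(17 + z)))
Y(L) = (-204 + L)/(2*L) (Y(L) = (-204 + L)/((2*L)) = (-204 + L)*(1/(2*L)) = (-204 + L)/(2*L))
o(b) + Y(E(1 - 1*(-6), 3)) = 4/(-1073 + (-171)² - 46*(-171)) + (½)*(-204 - 6)/(-6) = 4/(-1073 + 29241 + 7866) + (½)*(-⅙)*(-210) = 4/36034 + 35/2 = 4*(1/36034) + 35/2 = 2/18017 + 35/2 = 630599/36034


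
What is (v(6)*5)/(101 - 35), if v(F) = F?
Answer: 5/11 ≈ 0.45455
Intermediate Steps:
(v(6)*5)/(101 - 35) = (6*5)/(101 - 35) = 30/66 = 30*(1/66) = 5/11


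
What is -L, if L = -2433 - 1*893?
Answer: 3326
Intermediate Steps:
L = -3326 (L = -2433 - 893 = -3326)
-L = -1*(-3326) = 3326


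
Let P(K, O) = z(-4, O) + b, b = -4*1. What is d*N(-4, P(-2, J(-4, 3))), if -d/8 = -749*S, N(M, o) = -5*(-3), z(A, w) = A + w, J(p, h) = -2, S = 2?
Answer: 179760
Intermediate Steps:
b = -4
P(K, O) = -8 + O (P(K, O) = (-4 + O) - 4 = -8 + O)
N(M, o) = 15
d = 11984 (d = -(-5992)*2 = -8*(-1498) = 11984)
d*N(-4, P(-2, J(-4, 3))) = 11984*15 = 179760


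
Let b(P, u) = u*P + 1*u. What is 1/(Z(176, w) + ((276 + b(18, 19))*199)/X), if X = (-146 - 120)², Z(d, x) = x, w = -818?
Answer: -1444/1178605 ≈ -0.0012252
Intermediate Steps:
b(P, u) = u + P*u (b(P, u) = P*u + u = u + P*u)
X = 70756 (X = (-266)² = 70756)
1/(Z(176, w) + ((276 + b(18, 19))*199)/X) = 1/(-818 + ((276 + 19*(1 + 18))*199)/70756) = 1/(-818 + ((276 + 19*19)*199)*(1/70756)) = 1/(-818 + ((276 + 361)*199)*(1/70756)) = 1/(-818 + (637*199)*(1/70756)) = 1/(-818 + 126763*(1/70756)) = 1/(-818 + 2587/1444) = 1/(-1178605/1444) = -1444/1178605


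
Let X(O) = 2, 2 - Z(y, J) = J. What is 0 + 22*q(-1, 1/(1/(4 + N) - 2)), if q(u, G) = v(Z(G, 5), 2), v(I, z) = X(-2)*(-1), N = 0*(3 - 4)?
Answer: -44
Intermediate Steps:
Z(y, J) = 2 - J
N = 0 (N = 0*(-1) = 0)
v(I, z) = -2 (v(I, z) = 2*(-1) = -2)
q(u, G) = -2
0 + 22*q(-1, 1/(1/(4 + N) - 2)) = 0 + 22*(-2) = 0 - 44 = -44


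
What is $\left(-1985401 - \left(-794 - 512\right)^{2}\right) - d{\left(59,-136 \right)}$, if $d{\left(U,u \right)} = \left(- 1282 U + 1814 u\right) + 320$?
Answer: $-3369015$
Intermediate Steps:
$d{\left(U,u \right)} = 320 - 1282 U + 1814 u$
$\left(-1985401 - \left(-794 - 512\right)^{2}\right) - d{\left(59,-136 \right)} = \left(-1985401 - \left(-794 - 512\right)^{2}\right) - \left(320 - 75638 + 1814 \left(-136\right)\right) = \left(-1985401 - \left(-1306\right)^{2}\right) - \left(320 - 75638 - 246704\right) = \left(-1985401 - 1705636\right) - -322022 = \left(-1985401 - 1705636\right) + 322022 = -3691037 + 322022 = -3369015$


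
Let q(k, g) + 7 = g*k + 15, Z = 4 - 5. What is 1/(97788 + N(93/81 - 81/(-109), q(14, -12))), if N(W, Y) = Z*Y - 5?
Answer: 1/97943 ≈ 1.0210e-5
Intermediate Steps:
Z = -1
q(k, g) = 8 + g*k (q(k, g) = -7 + (g*k + 15) = -7 + (15 + g*k) = 8 + g*k)
N(W, Y) = -5 - Y (N(W, Y) = -Y - 5 = -5 - Y)
1/(97788 + N(93/81 - 81/(-109), q(14, -12))) = 1/(97788 + (-5 - (8 - 12*14))) = 1/(97788 + (-5 - (8 - 168))) = 1/(97788 + (-5 - 1*(-160))) = 1/(97788 + (-5 + 160)) = 1/(97788 + 155) = 1/97943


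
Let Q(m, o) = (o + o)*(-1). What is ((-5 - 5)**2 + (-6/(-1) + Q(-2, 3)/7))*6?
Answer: 4416/7 ≈ 630.86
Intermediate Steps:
Q(m, o) = -2*o (Q(m, o) = (2*o)*(-1) = -2*o)
((-5 - 5)**2 + (-6/(-1) + Q(-2, 3)/7))*6 = ((-5 - 5)**2 + (-6/(-1) - 2*3/7))*6 = ((-10)**2 + (-6*(-1) - 6*1/7))*6 = (100 + (6 - 6/7))*6 = (100 + 36/7)*6 = (736/7)*6 = 4416/7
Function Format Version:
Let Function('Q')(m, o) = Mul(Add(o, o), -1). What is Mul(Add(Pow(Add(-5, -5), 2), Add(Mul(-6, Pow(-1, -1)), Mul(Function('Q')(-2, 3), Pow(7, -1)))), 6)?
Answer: Rational(4416, 7) ≈ 630.86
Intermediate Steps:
Function('Q')(m, o) = Mul(-2, o) (Function('Q')(m, o) = Mul(Mul(2, o), -1) = Mul(-2, o))
Mul(Add(Pow(Add(-5, -5), 2), Add(Mul(-6, Pow(-1, -1)), Mul(Function('Q')(-2, 3), Pow(7, -1)))), 6) = Mul(Add(Pow(Add(-5, -5), 2), Add(Mul(-6, Pow(-1, -1)), Mul(Mul(-2, 3), Pow(7, -1)))), 6) = Mul(Add(Pow(-10, 2), Add(Mul(-6, -1), Mul(-6, Rational(1, 7)))), 6) = Mul(Add(100, Add(6, Rational(-6, 7))), 6) = Mul(Add(100, Rational(36, 7)), 6) = Mul(Rational(736, 7), 6) = Rational(4416, 7)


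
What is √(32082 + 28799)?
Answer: √60881 ≈ 246.74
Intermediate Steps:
√(32082 + 28799) = √60881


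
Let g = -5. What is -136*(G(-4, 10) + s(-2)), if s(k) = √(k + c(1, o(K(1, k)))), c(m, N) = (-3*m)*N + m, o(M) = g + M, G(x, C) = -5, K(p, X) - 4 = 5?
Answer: 680 - 136*I*√13 ≈ 680.0 - 490.35*I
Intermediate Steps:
K(p, X) = 9 (K(p, X) = 4 + 5 = 9)
o(M) = -5 + M
c(m, N) = m - 3*N*m (c(m, N) = -3*N*m + m = m - 3*N*m)
s(k) = √(-11 + k) (s(k) = √(k + 1*(1 - 3*(-5 + 9))) = √(k + 1*(1 - 3*4)) = √(k + 1*(1 - 12)) = √(k + 1*(-11)) = √(k - 11) = √(-11 + k))
-136*(G(-4, 10) + s(-2)) = -136*(-5 + √(-11 - 2)) = -136*(-5 + √(-13)) = -136*(-5 + I*√13) = 680 - 136*I*√13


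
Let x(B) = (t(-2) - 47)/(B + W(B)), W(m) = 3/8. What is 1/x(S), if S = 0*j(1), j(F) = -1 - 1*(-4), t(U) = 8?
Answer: -1/104 ≈ -0.0096154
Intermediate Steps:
j(F) = 3 (j(F) = -1 + 4 = 3)
W(m) = 3/8 (W(m) = 3*(⅛) = 3/8)
S = 0 (S = 0*3 = 0)
x(B) = -39/(3/8 + B) (x(B) = (8 - 47)/(B + 3/8) = -39/(3/8 + B))
1/x(S) = 1/(-312/(3 + 8*0)) = 1/(-312/(3 + 0)) = 1/(-312/3) = 1/(-312*⅓) = 1/(-104) = -1/104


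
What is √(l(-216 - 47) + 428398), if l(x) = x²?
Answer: √497567 ≈ 705.38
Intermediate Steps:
√(l(-216 - 47) + 428398) = √((-216 - 47)² + 428398) = √((-263)² + 428398) = √(69169 + 428398) = √497567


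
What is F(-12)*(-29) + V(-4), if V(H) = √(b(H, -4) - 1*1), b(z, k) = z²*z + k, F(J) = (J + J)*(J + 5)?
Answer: -4872 + I*√69 ≈ -4872.0 + 8.3066*I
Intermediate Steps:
F(J) = 2*J*(5 + J) (F(J) = (2*J)*(5 + J) = 2*J*(5 + J))
b(z, k) = k + z³ (b(z, k) = z³ + k = k + z³)
V(H) = √(-5 + H³) (V(H) = √((-4 + H³) - 1*1) = √((-4 + H³) - 1) = √(-5 + H³))
F(-12)*(-29) + V(-4) = (2*(-12)*(5 - 12))*(-29) + √(-5 + (-4)³) = (2*(-12)*(-7))*(-29) + √(-5 - 64) = 168*(-29) + √(-69) = -4872 + I*√69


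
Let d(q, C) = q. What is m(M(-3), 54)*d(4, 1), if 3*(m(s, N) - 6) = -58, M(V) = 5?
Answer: -160/3 ≈ -53.333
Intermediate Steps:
m(s, N) = -40/3 (m(s, N) = 6 + (⅓)*(-58) = 6 - 58/3 = -40/3)
m(M(-3), 54)*d(4, 1) = -40/3*4 = -160/3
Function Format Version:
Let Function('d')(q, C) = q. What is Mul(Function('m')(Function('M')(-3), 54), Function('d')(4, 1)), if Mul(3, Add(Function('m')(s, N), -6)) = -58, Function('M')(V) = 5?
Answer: Rational(-160, 3) ≈ -53.333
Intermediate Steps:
Function('m')(s, N) = Rational(-40, 3) (Function('m')(s, N) = Add(6, Mul(Rational(1, 3), -58)) = Add(6, Rational(-58, 3)) = Rational(-40, 3))
Mul(Function('m')(Function('M')(-3), 54), Function('d')(4, 1)) = Mul(Rational(-40, 3), 4) = Rational(-160, 3)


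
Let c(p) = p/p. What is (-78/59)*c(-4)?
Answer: -78/59 ≈ -1.3220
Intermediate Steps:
c(p) = 1
(-78/59)*c(-4) = (-78/59)*1 = ((1/59)*(-78))*1 = -78/59*1 = -78/59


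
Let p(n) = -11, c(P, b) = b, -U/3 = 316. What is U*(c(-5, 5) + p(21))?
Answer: 5688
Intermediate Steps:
U = -948 (U = -3*316 = -948)
U*(c(-5, 5) + p(21)) = -948*(5 - 11) = -948*(-6) = 5688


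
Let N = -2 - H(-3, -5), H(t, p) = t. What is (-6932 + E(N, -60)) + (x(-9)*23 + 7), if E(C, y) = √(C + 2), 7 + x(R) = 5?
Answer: -6971 + √3 ≈ -6969.3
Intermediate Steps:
x(R) = -2 (x(R) = -7 + 5 = -2)
N = 1 (N = -2 - 1*(-3) = -2 + 3 = 1)
E(C, y) = √(2 + C)
(-6932 + E(N, -60)) + (x(-9)*23 + 7) = (-6932 + √(2 + 1)) + (-2*23 + 7) = (-6932 + √3) + (-46 + 7) = (-6932 + √3) - 39 = -6971 + √3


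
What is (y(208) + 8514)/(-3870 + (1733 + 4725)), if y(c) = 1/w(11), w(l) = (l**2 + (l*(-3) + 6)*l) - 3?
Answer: 1524005/463252 ≈ 3.2898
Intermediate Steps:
w(l) = -3 + l**2 + l*(6 - 3*l) (w(l) = (l**2 + (-3*l + 6)*l) - 3 = (l**2 + (6 - 3*l)*l) - 3 = (l**2 + l*(6 - 3*l)) - 3 = -3 + l**2 + l*(6 - 3*l))
y(c) = -1/179 (y(c) = 1/(-3 - 2*11**2 + 6*11) = 1/(-3 - 2*121 + 66) = 1/(-3 - 242 + 66) = 1/(-179) = -1/179)
(y(208) + 8514)/(-3870 + (1733 + 4725)) = (-1/179 + 8514)/(-3870 + (1733 + 4725)) = 1524005/(179*(-3870 + 6458)) = (1524005/179)/2588 = (1524005/179)*(1/2588) = 1524005/463252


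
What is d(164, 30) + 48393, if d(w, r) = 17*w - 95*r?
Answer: 48331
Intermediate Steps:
d(w, r) = -95*r + 17*w
d(164, 30) + 48393 = (-95*30 + 17*164) + 48393 = (-2850 + 2788) + 48393 = -62 + 48393 = 48331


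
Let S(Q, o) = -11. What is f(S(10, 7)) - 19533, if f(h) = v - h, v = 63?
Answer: -19459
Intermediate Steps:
f(h) = 63 - h
f(S(10, 7)) - 19533 = (63 - 1*(-11)) - 19533 = (63 + 11) - 19533 = 74 - 19533 = -19459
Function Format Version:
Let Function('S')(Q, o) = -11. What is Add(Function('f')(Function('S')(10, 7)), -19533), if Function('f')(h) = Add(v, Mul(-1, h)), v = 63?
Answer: -19459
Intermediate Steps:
Function('f')(h) = Add(63, Mul(-1, h))
Add(Function('f')(Function('S')(10, 7)), -19533) = Add(Add(63, Mul(-1, -11)), -19533) = Add(Add(63, 11), -19533) = Add(74, -19533) = -19459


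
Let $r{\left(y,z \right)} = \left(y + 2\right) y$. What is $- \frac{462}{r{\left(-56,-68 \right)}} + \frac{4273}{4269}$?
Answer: $\frac{86899}{102456} \approx 0.84816$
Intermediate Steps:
$r{\left(y,z \right)} = y \left(2 + y\right)$ ($r{\left(y,z \right)} = \left(2 + y\right) y = y \left(2 + y\right)$)
$- \frac{462}{r{\left(-56,-68 \right)}} + \frac{4273}{4269} = - \frac{462}{\left(-56\right) \left(2 - 56\right)} + \frac{4273}{4269} = - \frac{462}{\left(-56\right) \left(-54\right)} + 4273 \cdot \frac{1}{4269} = - \frac{462}{3024} + \frac{4273}{4269} = \left(-462\right) \frac{1}{3024} + \frac{4273}{4269} = - \frac{11}{72} + \frac{4273}{4269} = \frac{86899}{102456}$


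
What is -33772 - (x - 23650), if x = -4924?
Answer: -5198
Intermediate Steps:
-33772 - (x - 23650) = -33772 - (-4924 - 23650) = -33772 - 1*(-28574) = -33772 + 28574 = -5198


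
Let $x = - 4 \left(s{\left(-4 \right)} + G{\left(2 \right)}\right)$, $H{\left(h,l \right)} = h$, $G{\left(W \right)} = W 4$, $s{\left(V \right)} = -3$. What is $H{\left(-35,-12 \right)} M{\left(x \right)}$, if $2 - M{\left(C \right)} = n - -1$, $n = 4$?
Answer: $105$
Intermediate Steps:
$G{\left(W \right)} = 4 W$
$x = -20$ ($x = - 4 \left(-3 + 4 \cdot 2\right) = - 4 \left(-3 + 8\right) = \left(-4\right) 5 = -20$)
$M{\left(C \right)} = -3$ ($M{\left(C \right)} = 2 - \left(4 - -1\right) = 2 - \left(4 + 1\right) = 2 - 5 = -3$)
$H{\left(-35,-12 \right)} M{\left(x \right)} = \left(-35\right) \left(-3\right) = 105$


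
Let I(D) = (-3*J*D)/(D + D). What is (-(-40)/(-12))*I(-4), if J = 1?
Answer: 5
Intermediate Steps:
I(D) = -3/2 (I(D) = (-3*D)/(D + D) = (-3*D)/((2*D)) = (-3*D)*(1/(2*D)) = -3/2)
(-(-40)/(-12))*I(-4) = -(-40)/(-12)*(-3/2) = -(-40)*(-1)/12*(-3/2) = -10*⅓*(-3/2) = -10/3*(-3/2) = 5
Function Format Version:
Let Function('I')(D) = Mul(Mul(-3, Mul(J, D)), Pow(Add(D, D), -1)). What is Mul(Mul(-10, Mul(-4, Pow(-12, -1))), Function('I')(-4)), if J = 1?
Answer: 5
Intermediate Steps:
Function('I')(D) = Rational(-3, 2) (Function('I')(D) = Mul(Mul(-3, Mul(1, D)), Pow(Add(D, D), -1)) = Mul(Mul(-3, D), Pow(Mul(2, D), -1)) = Mul(Mul(-3, D), Mul(Rational(1, 2), Pow(D, -1))) = Rational(-3, 2))
Mul(Mul(-10, Mul(-4, Pow(-12, -1))), Function('I')(-4)) = Mul(Mul(-10, Mul(-4, Pow(-12, -1))), Rational(-3, 2)) = Mul(Mul(-10, Mul(-4, Rational(-1, 12))), Rational(-3, 2)) = Mul(Mul(-10, Rational(1, 3)), Rational(-3, 2)) = Mul(Rational(-10, 3), Rational(-3, 2)) = 5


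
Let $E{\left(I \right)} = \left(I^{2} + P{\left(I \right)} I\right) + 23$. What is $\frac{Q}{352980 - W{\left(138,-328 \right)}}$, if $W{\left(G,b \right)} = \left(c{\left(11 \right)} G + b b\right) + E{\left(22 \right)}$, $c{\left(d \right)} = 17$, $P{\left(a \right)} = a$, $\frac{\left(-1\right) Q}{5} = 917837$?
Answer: $- \frac{4589185}{242059} \approx -18.959$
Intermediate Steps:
$Q = -4589185$ ($Q = \left(-5\right) 917837 = -4589185$)
$E{\left(I \right)} = 23 + 2 I^{2}$ ($E{\left(I \right)} = \left(I^{2} + I I\right) + 23 = \left(I^{2} + I^{2}\right) + 23 = 2 I^{2} + 23 = 23 + 2 I^{2}$)
$W{\left(G,b \right)} = 991 + b^{2} + 17 G$ ($W{\left(G,b \right)} = \left(17 G + b b\right) + \left(23 + 2 \cdot 22^{2}\right) = \left(17 G + b^{2}\right) + \left(23 + 2 \cdot 484\right) = \left(b^{2} + 17 G\right) + \left(23 + 968\right) = \left(b^{2} + 17 G\right) + 991 = 991 + b^{2} + 17 G$)
$\frac{Q}{352980 - W{\left(138,-328 \right)}} = - \frac{4589185}{352980 - \left(991 + \left(-328\right)^{2} + 17 \cdot 138\right)} = - \frac{4589185}{352980 - \left(991 + 107584 + 2346\right)} = - \frac{4589185}{352980 - 110921} = - \frac{4589185}{242059}$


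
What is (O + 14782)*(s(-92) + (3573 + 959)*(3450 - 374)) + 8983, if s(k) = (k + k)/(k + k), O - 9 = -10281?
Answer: 62871361813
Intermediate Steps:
O = -10272 (O = 9 - 10281 = -10272)
s(k) = 1 (s(k) = (2*k)/((2*k)) = (2*k)*(1/(2*k)) = 1)
(O + 14782)*(s(-92) + (3573 + 959)*(3450 - 374)) + 8983 = (-10272 + 14782)*(1 + (3573 + 959)*(3450 - 374)) + 8983 = 4510*(1 + 4532*3076) + 8983 = 4510*(1 + 13940432) + 8983 = 4510*13940433 + 8983 = 62871352830 + 8983 = 62871361813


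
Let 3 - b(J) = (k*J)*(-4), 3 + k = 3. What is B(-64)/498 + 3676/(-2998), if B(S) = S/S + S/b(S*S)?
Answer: -2837411/2239506 ≈ -1.2670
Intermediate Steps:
k = 0 (k = -3 + 3 = 0)
b(J) = 3 (b(J) = 3 - 0*J*(-4) = 3 - 0*(-4) = 3 - 1*0 = 3 + 0 = 3)
B(S) = 1 + S/3 (B(S) = S/S + S/3 = 1 + S*(⅓) = 1 + S/3)
B(-64)/498 + 3676/(-2998) = (1 + (⅓)*(-64))/498 + 3676/(-2998) = (1 - 64/3)*(1/498) + 3676*(-1/2998) = -61/3*1/498 - 1838/1499 = -61/1494 - 1838/1499 = -2837411/2239506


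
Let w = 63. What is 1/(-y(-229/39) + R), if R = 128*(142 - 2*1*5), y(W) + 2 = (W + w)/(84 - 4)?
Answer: 780/13179883 ≈ 5.9181e-5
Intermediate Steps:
y(W) = -97/80 + W/80 (y(W) = -2 + (W + 63)/(84 - 4) = -2 + (63 + W)/80 = -2 + (63 + W)*(1/80) = -2 + (63/80 + W/80) = -97/80 + W/80)
R = 16896 (R = 128*(142 - 2*5) = 128*(142 - 10) = 128*132 = 16896)
1/(-y(-229/39) + R) = 1/(-(-97/80 + (-229/39)/80) + 16896) = 1/(-(-97/80 + (-229*1/39)/80) + 16896) = 1/(-(-97/80 + (1/80)*(-229/39)) + 16896) = 1/(-(-97/80 - 229/3120) + 16896) = 1/(-1*(-1003/780) + 16896) = 1/(1003/780 + 16896) = 1/(13179883/780) = 780/13179883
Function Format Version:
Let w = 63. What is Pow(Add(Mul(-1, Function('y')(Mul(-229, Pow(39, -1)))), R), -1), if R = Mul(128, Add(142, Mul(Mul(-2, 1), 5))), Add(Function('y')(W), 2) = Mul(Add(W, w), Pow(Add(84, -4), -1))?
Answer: Rational(780, 13179883) ≈ 5.9181e-5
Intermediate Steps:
Function('y')(W) = Add(Rational(-97, 80), Mul(Rational(1, 80), W)) (Function('y')(W) = Add(-2, Mul(Add(W, 63), Pow(Add(84, -4), -1))) = Add(-2, Mul(Add(63, W), Pow(80, -1))) = Add(-2, Mul(Add(63, W), Rational(1, 80))) = Add(-2, Add(Rational(63, 80), Mul(Rational(1, 80), W))) = Add(Rational(-97, 80), Mul(Rational(1, 80), W)))
R = 16896 (R = Mul(128, Add(142, Mul(-2, 5))) = Mul(128, Add(142, -10)) = Mul(128, 132) = 16896)
Pow(Add(Mul(-1, Function('y')(Mul(-229, Pow(39, -1)))), R), -1) = Pow(Add(Mul(-1, Add(Rational(-97, 80), Mul(Rational(1, 80), Mul(-229, Pow(39, -1))))), 16896), -1) = Pow(Add(Mul(-1, Add(Rational(-97, 80), Mul(Rational(1, 80), Mul(-229, Rational(1, 39))))), 16896), -1) = Pow(Add(Mul(-1, Add(Rational(-97, 80), Mul(Rational(1, 80), Rational(-229, 39)))), 16896), -1) = Pow(Add(Mul(-1, Add(Rational(-97, 80), Rational(-229, 3120))), 16896), -1) = Pow(Add(Mul(-1, Rational(-1003, 780)), 16896), -1) = Pow(Add(Rational(1003, 780), 16896), -1) = Pow(Rational(13179883, 780), -1) = Rational(780, 13179883)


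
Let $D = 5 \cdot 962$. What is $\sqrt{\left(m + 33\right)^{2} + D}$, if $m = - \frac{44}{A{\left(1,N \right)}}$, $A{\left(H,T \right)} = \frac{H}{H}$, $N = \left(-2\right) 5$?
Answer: $\sqrt{4931} \approx 70.221$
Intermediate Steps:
$N = -10$
$A{\left(H,T \right)} = 1$
$D = 4810$
$m = -44$ ($m = - \frac{44}{1} = \left(-44\right) 1 = -44$)
$\sqrt{\left(m + 33\right)^{2} + D} = \sqrt{\left(-44 + 33\right)^{2} + 4810} = \sqrt{\left(-11\right)^{2} + 4810} = \sqrt{121 + 4810} = \sqrt{4931}$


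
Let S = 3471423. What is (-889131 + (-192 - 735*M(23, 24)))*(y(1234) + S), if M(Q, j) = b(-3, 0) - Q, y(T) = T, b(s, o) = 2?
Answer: -3034713280416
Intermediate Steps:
M(Q, j) = 2 - Q
(-889131 + (-192 - 735*M(23, 24)))*(y(1234) + S) = (-889131 + (-192 - 735*(2 - 1*23)))*(1234 + 3471423) = (-889131 + (-192 - 735*(2 - 23)))*3472657 = (-889131 + (-192 - 735*(-21)))*3472657 = (-889131 + (-192 + 15435))*3472657 = (-889131 + 15243)*3472657 = -873888*3472657 = -3034713280416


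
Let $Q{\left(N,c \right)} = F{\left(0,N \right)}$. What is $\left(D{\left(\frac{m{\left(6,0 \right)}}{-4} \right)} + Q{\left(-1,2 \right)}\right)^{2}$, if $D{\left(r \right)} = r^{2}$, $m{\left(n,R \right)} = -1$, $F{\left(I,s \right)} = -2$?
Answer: $\frac{961}{256} \approx 3.7539$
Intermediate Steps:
$Q{\left(N,c \right)} = -2$
$\left(D{\left(\frac{m{\left(6,0 \right)}}{-4} \right)} + Q{\left(-1,2 \right)}\right)^{2} = \left(\left(- \frac{1}{-4}\right)^{2} - 2\right)^{2} = \left(\left(\left(-1\right) \left(- \frac{1}{4}\right)\right)^{2} - 2\right)^{2} = \left(\left(\frac{1}{4}\right)^{2} - 2\right)^{2} = \left(\frac{1}{16} - 2\right)^{2} = \left(- \frac{31}{16}\right)^{2} = \frac{961}{256}$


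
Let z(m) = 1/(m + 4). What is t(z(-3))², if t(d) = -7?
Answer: 49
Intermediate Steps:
z(m) = 1/(4 + m)
t(z(-3))² = (-7)² = 49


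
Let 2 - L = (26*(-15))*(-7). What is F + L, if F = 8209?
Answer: 5481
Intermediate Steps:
L = -2728 (L = 2 - 26*(-15)*(-7) = 2 - (-390)*(-7) = 2 - 1*2730 = 2 - 2730 = -2728)
F + L = 8209 - 2728 = 5481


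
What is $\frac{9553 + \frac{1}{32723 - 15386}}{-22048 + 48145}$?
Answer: $\frac{165620362}{452443689} \approx 0.36606$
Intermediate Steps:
$\frac{9553 + \frac{1}{32723 - 15386}}{-22048 + 48145} = \frac{9553 + \frac{1}{17337}}{26097} = \left(9553 + \frac{1}{17337}\right) \frac{1}{26097} = \frac{165620362}{17337} \cdot \frac{1}{26097} = \frac{165620362}{452443689}$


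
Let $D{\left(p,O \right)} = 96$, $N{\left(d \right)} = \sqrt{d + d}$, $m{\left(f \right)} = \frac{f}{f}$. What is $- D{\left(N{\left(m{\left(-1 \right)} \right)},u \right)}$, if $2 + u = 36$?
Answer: $-96$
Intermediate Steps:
$m{\left(f \right)} = 1$
$u = 34$ ($u = -2 + 36 = 34$)
$N{\left(d \right)} = \sqrt{2} \sqrt{d}$ ($N{\left(d \right)} = \sqrt{2 d} = \sqrt{2} \sqrt{d}$)
$- D{\left(N{\left(m{\left(-1 \right)} \right)},u \right)} = \left(-1\right) 96 = -96$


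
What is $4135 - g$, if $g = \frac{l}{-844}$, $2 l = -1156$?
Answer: $\frac{1744681}{422} \approx 4134.3$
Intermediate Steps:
$l = -578$ ($l = \frac{1}{2} \left(-1156\right) = -578$)
$g = \frac{289}{422}$ ($g = - \frac{578}{-844} = \left(-578\right) \left(- \frac{1}{844}\right) = \frac{289}{422} \approx 0.68483$)
$4135 - g = 4135 - \frac{289}{422} = \frac{1744681}{422}$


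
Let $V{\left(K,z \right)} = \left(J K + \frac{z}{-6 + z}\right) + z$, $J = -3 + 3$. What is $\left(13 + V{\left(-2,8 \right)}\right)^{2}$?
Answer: $625$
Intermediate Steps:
$J = 0$
$V{\left(K,z \right)} = z + \frac{z}{-6 + z}$ ($V{\left(K,z \right)} = \left(0 K + \frac{z}{-6 + z}\right) + z = \left(0 + \frac{z}{-6 + z}\right) + z = \frac{z}{-6 + z} + z = z + \frac{z}{-6 + z}$)
$\left(13 + V{\left(-2,8 \right)}\right)^{2} = \left(13 + \frac{8 \left(-5 + 8\right)}{-6 + 8}\right)^{2} = \left(13 + 8 \cdot \frac{1}{2} \cdot 3\right)^{2} = \left(13 + 12\right)^{2} = 25^{2} = 625$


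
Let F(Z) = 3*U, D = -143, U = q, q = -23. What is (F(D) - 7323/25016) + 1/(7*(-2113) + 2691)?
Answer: -5243622929/75673400 ≈ -69.293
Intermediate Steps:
U = -23
F(Z) = -69 (F(Z) = 3*(-23) = -69)
(F(D) - 7323/25016) + 1/(7*(-2113) + 2691) = (-69 - 7323/25016) + 1/(7*(-2113) + 2691) = (-69 - 7323*1/25016) + 1/(-14791 + 2691) = (-69 - 7323/25016) + 1/(-12100) = -1733427/25016 - 1/12100 = -5243622929/75673400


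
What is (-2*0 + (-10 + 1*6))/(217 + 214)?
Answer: -4/431 ≈ -0.0092807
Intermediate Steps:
(-2*0 + (-10 + 1*6))/(217 + 214) = (0 + (-10 + 6))/431 = (0 - 4)*(1/431) = -4*1/431 = -4/431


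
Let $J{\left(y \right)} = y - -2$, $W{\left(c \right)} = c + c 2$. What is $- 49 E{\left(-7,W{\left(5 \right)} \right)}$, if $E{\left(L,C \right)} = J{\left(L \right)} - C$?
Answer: $980$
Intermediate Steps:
$W{\left(c \right)} = 3 c$ ($W{\left(c \right)} = c + 2 c = 3 c$)
$J{\left(y \right)} = 2 + y$ ($J{\left(y \right)} = y + 2 = 2 + y$)
$E{\left(L,C \right)} = 2 + L - C$ ($E{\left(L,C \right)} = \left(2 + L\right) - C = 2 + L - C$)
$- 49 E{\left(-7,W{\left(5 \right)} \right)} = - 49 \left(2 - 7 - 3 \cdot 5\right) = - 49 \left(2 - 7 - 15\right) = \left(-49\right) \left(-20\right) = 980$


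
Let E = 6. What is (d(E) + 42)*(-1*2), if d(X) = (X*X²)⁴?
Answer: -4353564756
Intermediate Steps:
d(X) = X¹² (d(X) = (X³)⁴ = X¹²)
(d(E) + 42)*(-1*2) = (6¹² + 42)*(-1*2) = (2176782336 + 42)*(-2) = 2176782378*(-2) = -4353564756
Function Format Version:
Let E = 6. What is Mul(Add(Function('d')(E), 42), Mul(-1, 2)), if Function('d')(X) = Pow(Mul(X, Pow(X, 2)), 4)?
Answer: -4353564756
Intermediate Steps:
Function('d')(X) = Pow(X, 12) (Function('d')(X) = Pow(Pow(X, 3), 4) = Pow(X, 12))
Mul(Add(Function('d')(E), 42), Mul(-1, 2)) = Mul(Add(Pow(6, 12), 42), Mul(-1, 2)) = Mul(Add(2176782336, 42), -2) = Mul(2176782378, -2) = -4353564756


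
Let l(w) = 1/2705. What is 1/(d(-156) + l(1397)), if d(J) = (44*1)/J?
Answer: -105495/29716 ≈ -3.5501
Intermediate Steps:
l(w) = 1/2705
d(J) = 44/J
1/(d(-156) + l(1397)) = 1/(44/(-156) + 1/2705) = 1/(44*(-1/156) + 1/2705) = 1/(-11/39 + 1/2705) = 1/(-29716/105495) = -105495/29716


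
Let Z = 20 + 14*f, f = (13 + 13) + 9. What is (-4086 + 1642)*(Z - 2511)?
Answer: 4890444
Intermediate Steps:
f = 35 (f = 26 + 9 = 35)
Z = 510 (Z = 20 + 14*35 = 20 + 490 = 510)
(-4086 + 1642)*(Z - 2511) = (-4086 + 1642)*(510 - 2511) = -2444*(-2001) = 4890444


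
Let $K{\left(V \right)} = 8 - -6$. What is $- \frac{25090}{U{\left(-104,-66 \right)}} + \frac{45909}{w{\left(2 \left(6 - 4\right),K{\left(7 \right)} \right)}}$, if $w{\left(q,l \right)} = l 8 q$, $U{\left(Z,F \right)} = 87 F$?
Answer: $\frac{137424899}{1286208} \approx 106.84$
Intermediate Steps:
$K{\left(V \right)} = 14$ ($K{\left(V \right)} = 8 + 6 = 14$)
$w{\left(q,l \right)} = 8 l q$
$- \frac{25090}{U{\left(-104,-66 \right)}} + \frac{45909}{w{\left(2 \left(6 - 4\right),K{\left(7 \right)} \right)}} = - \frac{25090}{87 \left(-66\right)} + \frac{45909}{8 \cdot 14 \cdot 2 \left(6 - 4\right)} = - \frac{25090}{-5742} + \frac{45909}{8 \cdot 14 \cdot 2 \cdot 2} = \left(-25090\right) \left(- \frac{1}{5742}\right) + \frac{45909}{8 \cdot 14 \cdot 4} = \frac{12545}{2871} + \frac{45909}{448} = \frac{137424899}{1286208}$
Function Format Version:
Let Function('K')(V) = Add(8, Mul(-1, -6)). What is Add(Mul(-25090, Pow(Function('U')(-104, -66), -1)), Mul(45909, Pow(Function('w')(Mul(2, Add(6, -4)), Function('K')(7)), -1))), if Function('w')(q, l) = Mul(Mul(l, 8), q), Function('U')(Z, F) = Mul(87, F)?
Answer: Rational(137424899, 1286208) ≈ 106.84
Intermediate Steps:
Function('K')(V) = 14 (Function('K')(V) = Add(8, 6) = 14)
Function('w')(q, l) = Mul(8, l, q) (Function('w')(q, l) = Mul(Mul(8, l), q) = Mul(8, l, q))
Add(Mul(-25090, Pow(Function('U')(-104, -66), -1)), Mul(45909, Pow(Function('w')(Mul(2, Add(6, -4)), Function('K')(7)), -1))) = Add(Mul(-25090, Pow(Mul(87, -66), -1)), Mul(45909, Pow(Mul(8, 14, Mul(2, Add(6, -4))), -1))) = Add(Mul(-25090, Pow(-5742, -1)), Mul(45909, Pow(Mul(8, 14, Mul(2, 2)), -1))) = Add(Mul(-25090, Rational(-1, 5742)), Mul(45909, Pow(Mul(8, 14, 4), -1))) = Add(Rational(12545, 2871), Mul(45909, Pow(448, -1))) = Add(Rational(12545, 2871), Mul(45909, Rational(1, 448))) = Add(Rational(12545, 2871), Rational(45909, 448)) = Rational(137424899, 1286208)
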